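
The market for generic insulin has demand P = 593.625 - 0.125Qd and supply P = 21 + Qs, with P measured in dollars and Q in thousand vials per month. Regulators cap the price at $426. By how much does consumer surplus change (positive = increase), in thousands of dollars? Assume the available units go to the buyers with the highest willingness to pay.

Rearranging demand gives Qd = 4749 - 8P; rearranging supply gives Qs = P - 21. Without the control the market clears where 4749 - 8P = P - 21, i.e. P* = 530 and Q* = 509.
Since 426 < 530, the ceiling is binding.
At P = 426: Qd = 4749 - 8·426 = 1341 and Qs = 426 - 21 = 405.
Consumer surplus without the control is ½ · (593.625 - 530) · 509 = 16192.5625.
With the ceiling, 405 units are sold at 426 (assume they go to the highest-value buyers). The demand price at Q = 405 is 543, so CS = ½ · [(593.625 - 426) + (543 - 426)] · 405 = 57636.5625.
Change in consumer surplus = 57636.5625 - 16192.5625 = 41444.

41444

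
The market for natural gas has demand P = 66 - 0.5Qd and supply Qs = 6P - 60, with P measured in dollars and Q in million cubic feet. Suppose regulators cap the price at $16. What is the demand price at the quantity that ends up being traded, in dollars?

48

Rearranging demand gives Qd = 132 - 2P. In a free market, 132 - 2P = 6P - 60 gives the equilibrium P* = 24, Q* = 84.
Since 16 < 24, the ceiling is binding.
At P = 16: Qd = 132 - 2·16 = 100 and Qs = 6·16 - 60 = 36.
Only 36 units reach the market. On the demand curve, the marginal buyer's willingness to pay at Q = 36 is (132 - 36)/2 = 48.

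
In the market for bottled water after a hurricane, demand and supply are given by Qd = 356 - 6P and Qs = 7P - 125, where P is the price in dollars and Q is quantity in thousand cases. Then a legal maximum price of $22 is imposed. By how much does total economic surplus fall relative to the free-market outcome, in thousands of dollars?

In a free market, 356 - 6P = 7P - 125 gives the equilibrium P* = 37, Q* = 134.
Since 22 < 37, the ceiling is binding.
At P = 22: Qd = 356 - 6·22 = 224 and Qs = 7·22 - 125 = 29.
Quantity traded falls to 29. At Q = 29 the demand price is (356 - 29)/6 = 54.5 and the supply price is (125 + 29)/7 = 22.
Deadweight loss = ½ · (54.5 - 22) · (134 - 29) = ½ · 32.5 · 105 = 1706.25.

1706.25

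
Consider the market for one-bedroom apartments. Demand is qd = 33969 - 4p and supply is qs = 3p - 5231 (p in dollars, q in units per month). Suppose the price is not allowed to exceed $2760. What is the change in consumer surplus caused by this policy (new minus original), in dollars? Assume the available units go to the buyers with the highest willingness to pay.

-414640

Equilibrium: 33969 - 4p = 3p - 5231, so 39200 = 7p and p* = 5600, q* = 11569.
Since 2760 < 5600, the ceiling is binding.
At p = 2760: qd = 33969 - 4·2760 = 22929 and qs = 3·2760 - 5231 = 3049.
Consumer surplus without the control is ½ · (8492.25 - 5600) · 11569 = 16730220.125.
With the ceiling, 3049 units are sold at 2760 (assume they go to the highest-value buyers). The demand price at q = 3049 is 7730, so CS = ½ · [(8492.25 - 2760) + (7730 - 2760)] · 3049 = 16315580.125.
Change in consumer surplus = 16315580.125 - 16730220.125 = -414640.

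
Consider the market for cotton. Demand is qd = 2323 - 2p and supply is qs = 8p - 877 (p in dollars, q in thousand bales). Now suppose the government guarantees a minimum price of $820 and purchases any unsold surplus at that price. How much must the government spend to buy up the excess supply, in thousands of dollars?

4100000

Equilibrium: 2323 - 2p = 8p - 877, so 3200 = 10p and p* = 320, q* = 1683.
The floor of 820 is above the equilibrium price 320, so it binds.
At p = 820: qd = 2323 - 2·820 = 683 and qs = 8·820 - 877 = 5683.
Surplus = qs - qd = 5000.
Government expenditure = surplus × support price = 5000 × 820 = 4100000.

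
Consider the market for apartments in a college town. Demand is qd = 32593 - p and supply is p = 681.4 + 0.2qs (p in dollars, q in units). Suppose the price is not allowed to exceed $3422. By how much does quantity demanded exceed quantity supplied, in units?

Rearranging supply gives qs = 5p - 3407. Equilibrium: 32593 - p = 5p - 3407, so 36000 = 6p and p* = 6000, q* = 26593.
Because the ceiling (3422) lies below the market-clearing price, it is binding.
At p = 3422: qd = 32593 - 3422 = 29171 and qs = 5·3422 - 3407 = 13703.
Shortage = qd - qs = 29171 - 13703 = 15468.

15468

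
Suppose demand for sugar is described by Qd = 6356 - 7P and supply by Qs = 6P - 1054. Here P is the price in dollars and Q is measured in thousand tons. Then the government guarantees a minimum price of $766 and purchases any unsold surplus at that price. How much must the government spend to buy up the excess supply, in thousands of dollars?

In a free market, 6356 - 7P = 6P - 1054 gives the equilibrium P* = 570, Q* = 2366.
Because the floor (766) lies above the market-clearing price, it is binding.
At P = 766: Qd = 6356 - 7·766 = 994 and Qs = 6·766 - 1054 = 3542.
Surplus = Qs - Qd = 2548.
Government expenditure = surplus × support price = 2548 × 766 = 1951768.

1951768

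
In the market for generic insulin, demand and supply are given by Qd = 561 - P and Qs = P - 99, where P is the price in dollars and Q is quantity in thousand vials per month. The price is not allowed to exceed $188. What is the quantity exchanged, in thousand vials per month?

Without the control the market clears where 561 - P = P - 99, i.e. P* = 330 and Q* = 231.
Since 188 < 330, the ceiling is binding.
At P = 188: Qd = 561 - 188 = 373 and Qs = 188 - 99 = 89.
The quantity actually transacted is the short side, supply: 89.

89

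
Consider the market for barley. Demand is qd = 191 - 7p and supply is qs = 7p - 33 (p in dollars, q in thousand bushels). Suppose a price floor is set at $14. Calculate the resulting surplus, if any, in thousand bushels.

0

Equilibrium: 191 - 7p = 7p - 33, so 224 = 14p and p* = 16, q* = 79.
Since 14 is below p* = 16, the floor does not bind and the free-market outcome prevails.
Since the control does not bind, there is no surplus.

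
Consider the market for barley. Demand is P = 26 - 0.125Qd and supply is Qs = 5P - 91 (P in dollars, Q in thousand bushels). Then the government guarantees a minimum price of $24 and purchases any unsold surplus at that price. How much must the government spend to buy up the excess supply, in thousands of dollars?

Rearranging demand gives Qd = 208 - 8P. Setting quantity demanded equal to quantity supplied, 208 - 8P = 5P - 91, gives P* = 23 and Q* = 24.
Because the floor (24) lies above the market-clearing price, it is binding.
At P = 24: Qd = 208 - 8·24 = 16 and Qs = 5·24 - 91 = 29.
Surplus = Qs - Qd = 13.
Government expenditure = surplus × support price = 13 × 24 = 312.

312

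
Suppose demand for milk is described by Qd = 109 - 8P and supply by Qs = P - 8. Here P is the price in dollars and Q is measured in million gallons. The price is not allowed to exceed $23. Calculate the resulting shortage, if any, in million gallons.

0

Without the control the market clears where 109 - 8P = P - 8, i.e. P* = 13 and Q* = 5.
The ceiling of 23 is above the equilibrium price 13, so it is not binding; the market clears at P* = 13, Q* = 5.
Since the control does not bind, there is no shortage.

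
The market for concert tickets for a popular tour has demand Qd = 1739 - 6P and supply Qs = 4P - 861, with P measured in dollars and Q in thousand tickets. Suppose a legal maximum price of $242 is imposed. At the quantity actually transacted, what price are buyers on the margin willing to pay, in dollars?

Setting quantity demanded equal to quantity supplied, 1739 - 6P = 4P - 861, gives P* = 260 and Q* = 179.
Since 242 < 260, the ceiling is binding.
At P = 242: Qd = 1739 - 6·242 = 287 and Qs = 4·242 - 861 = 107.
Only 107 units reach the market. On the demand curve, the marginal buyer's willingness to pay at Q = 107 is (1739 - 107)/6 = 272.

272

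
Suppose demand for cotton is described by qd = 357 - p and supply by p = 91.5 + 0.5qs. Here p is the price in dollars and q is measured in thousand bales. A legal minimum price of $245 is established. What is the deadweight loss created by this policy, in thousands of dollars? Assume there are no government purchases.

Rearranging supply gives qs = 2p - 183. Setting quantity demanded equal to quantity supplied, 357 - p = 2p - 183, gives p* = 180 and q* = 177.
Since 245 > 180, the floor is binding.
At p = 245: qd = 357 - 245 = 112 and qs = 2·245 - 183 = 307.
Quantity traded falls to 112. At q = 112 the demand price is 357 - 112 = 245 and the supply price is (183 + 112)/2 = 147.5.
Deadweight loss = ½ · (245 - 147.5) · (177 - 112) = ½ · 97.5 · 65 = 3168.75.

3168.75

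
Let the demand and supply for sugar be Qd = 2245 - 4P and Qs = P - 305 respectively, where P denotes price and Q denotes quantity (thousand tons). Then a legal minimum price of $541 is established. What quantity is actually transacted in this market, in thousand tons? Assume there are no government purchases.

Equilibrium: 2245 - 4P = P - 305, so 2550 = 5P and P* = 510, Q* = 205.
Because the floor (541) lies above the market-clearing price, it is binding.
At P = 541: Qd = 2245 - 4·541 = 81 and Qs = 541 - 305 = 236.
The quantity actually transacted is the short side, demand: 81.

81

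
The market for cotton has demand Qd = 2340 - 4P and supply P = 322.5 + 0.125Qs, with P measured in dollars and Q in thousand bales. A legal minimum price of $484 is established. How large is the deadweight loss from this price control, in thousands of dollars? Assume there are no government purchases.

16428

Rearranging supply gives Qs = 8P - 2580. Without the control the market clears where 2340 - 4P = 8P - 2580, i.e. P* = 410 and Q* = 700.
The floor of 484 is above the equilibrium price 410, so it binds.
At P = 484: Qd = 2340 - 4·484 = 404 and Qs = 8·484 - 2580 = 1292.
Quantity traded falls to 404. At Q = 404 the demand price is (2340 - 404)/4 = 484 and the supply price is (2580 + 404)/8 = 373.
Deadweight loss = ½ · (484 - 373) · (700 - 404) = ½ · 111 · 296 = 16428.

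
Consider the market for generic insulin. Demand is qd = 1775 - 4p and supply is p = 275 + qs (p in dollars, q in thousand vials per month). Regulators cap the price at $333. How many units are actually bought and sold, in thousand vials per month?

Rearranging supply gives qs = p - 275. In a free market, 1775 - 4p = p - 275 gives the equilibrium p* = 410, q* = 135.
The ceiling of 333 is below the equilibrium price 410, so it binds.
At p = 333: qd = 1775 - 4·333 = 443 and qs = 333 - 275 = 58.
The quantity actually transacted is the short side, supply: 58.

58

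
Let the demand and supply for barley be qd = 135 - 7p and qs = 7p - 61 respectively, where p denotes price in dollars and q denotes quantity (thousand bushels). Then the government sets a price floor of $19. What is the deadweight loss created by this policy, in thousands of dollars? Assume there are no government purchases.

Without the control the market clears where 135 - 7p = 7p - 61, i.e. p* = 14 and q* = 37.
The floor of 19 is above the equilibrium price 14, so it binds.
At p = 19: qd = 135 - 7·19 = 2 and qs = 7·19 - 61 = 72.
Quantity traded falls to 2. At q = 2 the demand price is (135 - 2)/7 = 19 and the supply price is (61 + 2)/7 = 9.
Deadweight loss = ½ · (19 - 9) · (37 - 2) = ½ · 10 · 35 = 175.

175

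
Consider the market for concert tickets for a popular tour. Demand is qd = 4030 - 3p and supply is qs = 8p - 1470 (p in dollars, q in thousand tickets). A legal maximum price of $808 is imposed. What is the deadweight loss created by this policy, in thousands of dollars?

Setting quantity demanded equal to quantity supplied, 4030 - 3p = 8p - 1470, gives p* = 500 and q* = 2530.
The ceiling of 808 is above the equilibrium price 500, so it is not binding; the market clears at p* = 500, q* = 2530.
Since the control does not bind, no trades are prevented and deadweight loss is zero.

0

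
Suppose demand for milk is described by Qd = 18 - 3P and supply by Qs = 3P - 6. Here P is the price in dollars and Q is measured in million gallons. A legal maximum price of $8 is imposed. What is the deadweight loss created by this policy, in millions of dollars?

In a free market, 18 - 3P = 3P - 6 gives the equilibrium P* = 4, Q* = 6.
The ceiling of 8 is above the equilibrium price 4, so it is not binding; the market clears at P* = 4, Q* = 6.
Since the control does not bind, no trades are prevented and deadweight loss is zero.

0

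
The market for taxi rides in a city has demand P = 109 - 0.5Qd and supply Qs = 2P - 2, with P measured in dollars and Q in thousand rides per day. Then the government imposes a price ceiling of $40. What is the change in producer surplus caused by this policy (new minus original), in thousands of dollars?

Rearranging demand gives Qd = 218 - 2P. Without the control the market clears where 218 - 2P = 2P - 2, i.e. P* = 55 and Q* = 108.
Since 40 < 55, the ceiling is binding.
At P = 40: Qd = 218 - 2·40 = 138 and Qs = 2·40 - 2 = 78.
Producer surplus without the control is ½ · (55 - 1) · 108 = 2916.
With the ceiling, producers sell 78 units at 40, so PS = ½ · (40 - 1) · 78 = 1521.
Change in producer surplus = 1521 - 2916 = -1395.

-1395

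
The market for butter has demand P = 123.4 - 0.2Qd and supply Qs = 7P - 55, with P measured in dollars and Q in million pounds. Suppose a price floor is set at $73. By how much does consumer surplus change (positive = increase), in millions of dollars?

-5006.5

Rearranging demand gives Qd = 617 - 5P. Equilibrium: 617 - 5P = 7P - 55, so 672 = 12P and P* = 56, Q* = 337.
Since 73 > 56, the floor is binding.
At P = 73: Qd = 617 - 5·73 = 252 and Qs = 7·73 - 55 = 456.
Consumer surplus without the control is ½ · (123.4 - 56) · 337 = 11356.9.
With the floor, consumers buy 252 units at 73, so CS = ½ · (123.4 - 73) · 252 = 6350.4.
Change in consumer surplus = 6350.4 - 11356.9 = -5006.5.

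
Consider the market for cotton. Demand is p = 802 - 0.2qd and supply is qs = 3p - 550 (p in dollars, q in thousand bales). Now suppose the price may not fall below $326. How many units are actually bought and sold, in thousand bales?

Rearranging demand gives qd = 4010 - 5p. Setting quantity demanded equal to quantity supplied, 4010 - 5p = 3p - 550, gives p* = 570 and q* = 1160.
Since 326 is below p* = 570, the floor does not bind and the free-market outcome prevails.

1160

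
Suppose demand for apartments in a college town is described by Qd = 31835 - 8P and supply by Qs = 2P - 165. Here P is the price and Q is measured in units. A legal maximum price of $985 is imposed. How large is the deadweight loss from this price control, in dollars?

Equilibrium: 31835 - 8P = 2P - 165, so 32000 = 10P and P* = 3200, Q* = 6235.
The ceiling of 985 is below the equilibrium price 3200, so it binds.
At P = 985: Qd = 31835 - 8·985 = 23955 and Qs = 2·985 - 165 = 1805.
Quantity traded falls to 1805. At Q = 1805 the demand price is (31835 - 1805)/8 = 3753.75 and the supply price is (165 + 1805)/2 = 985.
Deadweight loss = ½ · (3753.75 - 985) · (6235 - 1805) = ½ · 2768.75 · 4430 = 6132781.25.

6132781.25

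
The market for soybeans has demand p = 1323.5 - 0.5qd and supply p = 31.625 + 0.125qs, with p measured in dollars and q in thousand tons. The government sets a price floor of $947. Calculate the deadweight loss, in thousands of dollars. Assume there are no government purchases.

Rearranging demand gives qd = 2647 - 2p; rearranging supply gives qs = 8p - 253. Equilibrium: 2647 - 2p = 8p - 253, so 2900 = 10p and p* = 290, q* = 2067.
Because the floor (947) lies above the market-clearing price, it is binding.
At p = 947: qd = 2647 - 2·947 = 753 and qs = 8·947 - 253 = 7323.
Quantity traded falls to 753. At q = 753 the demand price is (2647 - 753)/2 = 947 and the supply price is (253 + 753)/8 = 125.75.
Deadweight loss = ½ · (947 - 125.75) · (2067 - 753) = ½ · 821.25 · 1314 = 539561.25.

539561.25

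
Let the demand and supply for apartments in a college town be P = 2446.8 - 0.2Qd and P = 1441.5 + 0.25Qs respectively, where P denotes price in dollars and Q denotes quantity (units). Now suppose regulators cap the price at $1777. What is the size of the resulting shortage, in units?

2007

Rearranging demand gives Qd = 12234 - 5P; rearranging supply gives Qs = 4P - 5766. Equilibrium: 12234 - 5P = 4P - 5766, so 18000 = 9P and P* = 2000, Q* = 2234.
The ceiling of 1777 is below the equilibrium price 2000, so it binds.
At P = 1777: Qd = 12234 - 5·1777 = 3349 and Qs = 4·1777 - 5766 = 1342.
Shortage = Qd - Qs = 3349 - 1342 = 2007.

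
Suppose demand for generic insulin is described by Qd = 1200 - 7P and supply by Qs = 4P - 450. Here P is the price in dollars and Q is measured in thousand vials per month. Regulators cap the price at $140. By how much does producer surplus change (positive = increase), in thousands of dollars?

In a free market, 1200 - 7P = 4P - 450 gives the equilibrium P* = 150, Q* = 150.
Since 140 < 150, the ceiling is binding.
At P = 140: Qd = 1200 - 7·140 = 220 and Qs = 4·140 - 450 = 110.
Producer surplus without the control is ½ · (150 - 112.5) · 150 = 2812.5.
With the ceiling, producers sell 110 units at 140, so PS = ½ · (140 - 112.5) · 110 = 1512.5.
Change in producer surplus = 1512.5 - 2812.5 = -1300.

-1300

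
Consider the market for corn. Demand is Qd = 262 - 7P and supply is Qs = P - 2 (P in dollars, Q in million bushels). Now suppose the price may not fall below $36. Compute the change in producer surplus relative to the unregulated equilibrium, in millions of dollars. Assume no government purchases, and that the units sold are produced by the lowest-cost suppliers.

-190.5

Equilibrium: 262 - 7P = P - 2, so 264 = 8P and P* = 33, Q* = 31.
Since 36 > 33, the floor is binding.
At P = 36: Qd = 262 - 7·36 = 10 and Qs = 36 - 2 = 34.
Producer surplus without the control is ½ · (33 - 2) · 31 = 480.5.
With the floor, 10 units are sold at 36. The supply price at Q = 10 is 12, so PS = ½ · [(36 - 2) + (36 - 12)] · 10 = 290.
Change in producer surplus = 290 - 480.5 = -190.5.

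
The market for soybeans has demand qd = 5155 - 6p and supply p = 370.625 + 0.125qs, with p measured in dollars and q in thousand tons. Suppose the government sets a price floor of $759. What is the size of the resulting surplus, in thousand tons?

Rearranging supply gives qs = 8p - 2965. Setting quantity demanded equal to quantity supplied, 5155 - 6p = 8p - 2965, gives p* = 580 and q* = 1675.
Since 759 > 580, the floor is binding.
At p = 759: qd = 5155 - 6·759 = 601 and qs = 8·759 - 2965 = 3107.
Surplus = qs - qd = 3107 - 601 = 2506.

2506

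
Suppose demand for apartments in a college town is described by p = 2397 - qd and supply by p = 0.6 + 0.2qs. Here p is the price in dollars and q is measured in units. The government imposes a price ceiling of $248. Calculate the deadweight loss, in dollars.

Rearranging demand gives qd = 2397 - p; rearranging supply gives qs = 5p - 3. In a free market, 2397 - p = 5p - 3 gives the equilibrium p* = 400, q* = 1997.
Because the ceiling (248) lies below the market-clearing price, it is binding.
At p = 248: qd = 2397 - 248 = 2149 and qs = 5·248 - 3 = 1237.
Quantity traded falls to 1237. At q = 1237 the demand price is 2397 - 1237 = 1160 and the supply price is (3 + 1237)/5 = 248.
Deadweight loss = ½ · (1160 - 248) · (1997 - 1237) = ½ · 912 · 760 = 346560.

346560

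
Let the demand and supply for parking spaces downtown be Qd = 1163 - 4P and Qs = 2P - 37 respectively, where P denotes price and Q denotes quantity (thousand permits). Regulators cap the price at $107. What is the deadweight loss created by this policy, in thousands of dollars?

In a free market, 1163 - 4P = 2P - 37 gives the equilibrium P* = 200, Q* = 363.
Since 107 < 200, the ceiling is binding.
At P = 107: Qd = 1163 - 4·107 = 735 and Qs = 2·107 - 37 = 177.
Quantity traded falls to 177. At Q = 177 the demand price is (1163 - 177)/4 = 246.5 and the supply price is (37 + 177)/2 = 107.
Deadweight loss = ½ · (246.5 - 107) · (363 - 177) = ½ · 139.5 · 186 = 12973.5.

12973.5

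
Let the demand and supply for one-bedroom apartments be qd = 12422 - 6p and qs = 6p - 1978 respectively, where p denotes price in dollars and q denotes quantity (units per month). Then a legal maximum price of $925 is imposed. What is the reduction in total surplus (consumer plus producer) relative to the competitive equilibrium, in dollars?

In a free market, 12422 - 6p = 6p - 1978 gives the equilibrium p* = 1200, q* = 5222.
Because the ceiling (925) lies below the market-clearing price, it is binding.
At p = 925: qd = 12422 - 6·925 = 6872 and qs = 6·925 - 1978 = 3572.
Quantity traded falls to 3572. At q = 3572 the demand price is (12422 - 3572)/6 = 1475 and the supply price is (1978 + 3572)/6 = 925.
Deadweight loss = ½ · (1475 - 925) · (5222 - 3572) = ½ · 550 · 1650 = 453750.

453750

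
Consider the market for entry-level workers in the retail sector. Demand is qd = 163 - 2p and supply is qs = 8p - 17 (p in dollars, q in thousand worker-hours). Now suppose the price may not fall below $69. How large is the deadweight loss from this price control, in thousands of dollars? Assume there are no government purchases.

3251.25

Setting quantity demanded equal to quantity supplied, 163 - 2p = 8p - 17, gives p* = 18 and q* = 127.
Since 69 > 18, the floor is binding.
At p = 69: qd = 163 - 2·69 = 25 and qs = 8·69 - 17 = 535.
Quantity traded falls to 25. At q = 25 the demand price is (163 - 25)/2 = 69 and the supply price is (17 + 25)/8 = 5.25.
Deadweight loss = ½ · (69 - 5.25) · (127 - 25) = ½ · 63.75 · 102 = 3251.25.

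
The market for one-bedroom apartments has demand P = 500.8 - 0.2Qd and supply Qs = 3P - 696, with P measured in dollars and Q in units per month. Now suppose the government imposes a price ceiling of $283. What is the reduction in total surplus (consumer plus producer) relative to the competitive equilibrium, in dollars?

32853.6

Rearranging demand gives Qd = 2504 - 5P. Setting quantity demanded equal to quantity supplied, 2504 - 5P = 3P - 696, gives P* = 400 and Q* = 504.
Since 283 < 400, the ceiling is binding.
At P = 283: Qd = 2504 - 5·283 = 1089 and Qs = 3·283 - 696 = 153.
Quantity traded falls to 153. At Q = 153 the demand price is (2504 - 153)/5 = 470.2 and the supply price is (696 + 153)/3 = 283.
Deadweight loss = ½ · (470.2 - 283) · (504 - 153) = ½ · 187.2 · 351 = 32853.6.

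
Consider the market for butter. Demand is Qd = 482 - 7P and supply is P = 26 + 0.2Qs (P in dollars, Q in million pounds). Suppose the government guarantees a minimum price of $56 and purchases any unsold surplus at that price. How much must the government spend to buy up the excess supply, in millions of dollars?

3360

Rearranging supply gives Qs = 5P - 130. Without the control the market clears where 482 - 7P = 5P - 130, i.e. P* = 51 and Q* = 125.
Since 56 > 51, the floor is binding.
At P = 56: Qd = 482 - 7·56 = 90 and Qs = 5·56 - 130 = 150.
Surplus = Qs - Qd = 60.
Government expenditure = surplus × support price = 60 × 56 = 3360.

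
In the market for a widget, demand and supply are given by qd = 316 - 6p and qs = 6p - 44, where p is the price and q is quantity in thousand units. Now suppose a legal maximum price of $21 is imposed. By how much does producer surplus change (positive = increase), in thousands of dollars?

-981

Without the control the market clears where 316 - 6p = 6p - 44, i.e. p* = 30 and q* = 136.
The ceiling of 21 is below the equilibrium price 30, so it binds.
At p = 21: qd = 316 - 6·21 = 190 and qs = 6·21 - 44 = 82.
Producer surplus without the control is ½ · (30 - 22/3) · 136 = 4624/3.
With the ceiling, producers sell 82 units at 21, so PS = ½ · (21 - 22/3) · 82 = 1681/3.
Change in producer surplus = 1681/3 - 4624/3 = -981.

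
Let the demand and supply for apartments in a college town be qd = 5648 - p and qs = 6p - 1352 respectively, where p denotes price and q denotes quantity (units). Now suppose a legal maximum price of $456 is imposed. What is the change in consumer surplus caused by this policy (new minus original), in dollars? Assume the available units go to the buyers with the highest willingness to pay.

Without the control the market clears where 5648 - p = 6p - 1352, i.e. p* = 1000 and q* = 4648.
Because the ceiling (456) lies below the market-clearing price, it is binding.
At p = 456: qd = 5648 - 456 = 5192 and qs = 6·456 - 1352 = 1384.
Consumer surplus without the control is ½ · (5648 - 1000) · 4648 = 10801952.
With the ceiling, 1384 units are sold at 456 (assume they go to the highest-value buyers). The demand price at q = 1384 is 4264, so CS = ½ · [(5648 - 456) + (4264 - 456)] · 1384 = 6228000.
Change in consumer surplus = 6228000 - 10801952 = -4573952.

-4573952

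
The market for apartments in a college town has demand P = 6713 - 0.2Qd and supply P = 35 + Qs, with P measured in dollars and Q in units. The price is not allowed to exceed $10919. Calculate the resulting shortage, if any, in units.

Rearranging demand gives Qd = 33565 - 5P; rearranging supply gives Qs = P - 35. Setting quantity demanded equal to quantity supplied, 33565 - 5P = P - 35, gives P* = 5600 and Q* = 5565.
The ceiling of 10919 is above the equilibrium price 5600, so it is not binding; the market clears at P* = 5600, Q* = 5565.
Since the control does not bind, there is no shortage.

0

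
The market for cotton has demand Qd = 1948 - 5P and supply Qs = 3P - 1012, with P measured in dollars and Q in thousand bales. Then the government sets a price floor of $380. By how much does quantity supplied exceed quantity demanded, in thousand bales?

Setting quantity demanded equal to quantity supplied, 1948 - 5P = 3P - 1012, gives P* = 370 and Q* = 98.
Because the floor (380) lies above the market-clearing price, it is binding.
At P = 380: Qd = 1948 - 5·380 = 48 and Qs = 3·380 - 1012 = 128.
Surplus = Qs - Qd = 128 - 48 = 80.

80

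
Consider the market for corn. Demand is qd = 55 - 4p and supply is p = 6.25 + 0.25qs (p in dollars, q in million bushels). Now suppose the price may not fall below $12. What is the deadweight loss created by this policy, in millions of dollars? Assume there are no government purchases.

16

Rearranging supply gives qs = 4p - 25. In a free market, 55 - 4p = 4p - 25 gives the equilibrium p* = 10, q* = 15.
Since 12 > 10, the floor is binding.
At p = 12: qd = 55 - 4·12 = 7 and qs = 4·12 - 25 = 23.
Quantity traded falls to 7. At q = 7 the demand price is (55 - 7)/4 = 12 and the supply price is (25 + 7)/4 = 8.
Deadweight loss = ½ · (12 - 8) · (15 - 7) = ½ · 4 · 8 = 16.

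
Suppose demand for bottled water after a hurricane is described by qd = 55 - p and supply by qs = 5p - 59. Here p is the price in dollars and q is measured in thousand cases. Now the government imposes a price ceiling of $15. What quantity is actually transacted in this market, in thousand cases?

16

Without the control the market clears where 55 - p = 5p - 59, i.e. p* = 19 and q* = 36.
Since 15 < 19, the ceiling is binding.
At p = 15: qd = 55 - 15 = 40 and qs = 5·15 - 59 = 16.
The quantity actually transacted is the short side, supply: 16.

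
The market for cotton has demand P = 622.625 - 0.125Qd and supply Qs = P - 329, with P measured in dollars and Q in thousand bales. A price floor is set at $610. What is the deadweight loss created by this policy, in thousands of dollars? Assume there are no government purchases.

14400

Rearranging demand gives Qd = 4981 - 8P. Setting quantity demanded equal to quantity supplied, 4981 - 8P = P - 329, gives P* = 590 and Q* = 261.
The floor of 610 is above the equilibrium price 590, so it binds.
At P = 610: Qd = 4981 - 8·610 = 101 and Qs = 610 - 329 = 281.
Quantity traded falls to 101. At Q = 101 the demand price is (4981 - 101)/8 = 610 and the supply price is 329 + 101 = 430.
Deadweight loss = ½ · (610 - 430) · (261 - 101) = ½ · 180 · 160 = 14400.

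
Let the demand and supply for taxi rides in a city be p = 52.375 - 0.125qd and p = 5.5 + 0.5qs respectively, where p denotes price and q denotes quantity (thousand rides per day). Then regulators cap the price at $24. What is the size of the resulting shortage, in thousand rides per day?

Rearranging demand gives qd = 419 - 8p; rearranging supply gives qs = 2p - 11. In a free market, 419 - 8p = 2p - 11 gives the equilibrium p* = 43, q* = 75.
Since 24 < 43, the ceiling is binding.
At p = 24: qd = 419 - 8·24 = 227 and qs = 2·24 - 11 = 37.
Shortage = qd - qs = 227 - 37 = 190.

190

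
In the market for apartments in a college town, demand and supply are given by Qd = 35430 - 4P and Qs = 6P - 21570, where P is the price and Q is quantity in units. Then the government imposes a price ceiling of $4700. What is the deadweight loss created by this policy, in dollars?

7500000

Without the control the market clears where 35430 - 4P = 6P - 21570, i.e. P* = 5700 and Q* = 12630.
Because the ceiling (4700) lies below the market-clearing price, it is binding.
At P = 4700: Qd = 35430 - 4·4700 = 16630 and Qs = 6·4700 - 21570 = 6630.
Quantity traded falls to 6630. At Q = 6630 the demand price is (35430 - 6630)/4 = 7200 and the supply price is (21570 + 6630)/6 = 4700.
Deadweight loss = ½ · (7200 - 4700) · (12630 - 6630) = ½ · 2500 · 6000 = 7500000.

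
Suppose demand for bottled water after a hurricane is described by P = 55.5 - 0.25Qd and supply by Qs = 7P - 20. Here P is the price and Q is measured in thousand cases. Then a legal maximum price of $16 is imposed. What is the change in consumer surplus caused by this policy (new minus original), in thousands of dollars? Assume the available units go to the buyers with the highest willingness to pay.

Rearranging demand gives Qd = 222 - 4P. In a free market, 222 - 4P = 7P - 20 gives the equilibrium P* = 22, Q* = 134.
Because the ceiling (16) lies below the market-clearing price, it is binding.
At P = 16: Qd = 222 - 4·16 = 158 and Qs = 7·16 - 20 = 92.
Consumer surplus without the control is ½ · (55.5 - 22) · 134 = 2244.5.
With the ceiling, 92 units are sold at 16 (assume they go to the highest-value buyers). The demand price at Q = 92 is 32.5, so CS = ½ · [(55.5 - 16) + (32.5 - 16)] · 92 = 2576.
Change in consumer surplus = 2576 - 2244.5 = 331.5.

331.5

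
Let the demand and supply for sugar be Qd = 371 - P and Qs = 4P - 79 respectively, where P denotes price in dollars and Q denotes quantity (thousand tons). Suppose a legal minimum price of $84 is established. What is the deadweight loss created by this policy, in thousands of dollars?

0

Equilibrium: 371 - P = 4P - 79, so 450 = 5P and P* = 90, Q* = 281.
The floor of 84 is below the equilibrium price 90, so it is not binding; the market clears at P* = 90, Q* = 281.
Since the control does not bind, no trades are prevented and deadweight loss is zero.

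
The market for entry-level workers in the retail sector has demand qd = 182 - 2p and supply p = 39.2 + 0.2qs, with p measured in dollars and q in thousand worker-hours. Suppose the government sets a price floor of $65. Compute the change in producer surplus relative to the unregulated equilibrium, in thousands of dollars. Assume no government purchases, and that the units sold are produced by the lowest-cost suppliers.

Rearranging supply gives qs = 5p - 196. Setting quantity demanded equal to quantity supplied, 182 - 2p = 5p - 196, gives p* = 54 and q* = 74.
Because the floor (65) lies above the market-clearing price, it is binding.
At p = 65: qd = 182 - 2·65 = 52 and qs = 5·65 - 196 = 129.
Producer surplus without the control is ½ · (54 - 39.2) · 74 = 547.6.
With the floor, 52 units are sold at 65. The supply price at q = 52 is 49.6, so PS = ½ · [(65 - 39.2) + (65 - 49.6)] · 52 = 1071.2.
Change in producer surplus = 1071.2 - 547.6 = 523.6.

523.6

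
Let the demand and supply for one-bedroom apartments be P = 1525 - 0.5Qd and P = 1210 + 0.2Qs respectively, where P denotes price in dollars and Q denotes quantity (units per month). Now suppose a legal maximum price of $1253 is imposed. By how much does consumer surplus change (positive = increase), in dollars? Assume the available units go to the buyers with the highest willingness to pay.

-3701.25

Rearranging demand gives Qd = 3050 - 2P; rearranging supply gives Qs = 5P - 6050. In a free market, 3050 - 2P = 5P - 6050 gives the equilibrium P* = 1300, Q* = 450.
The ceiling of 1253 is below the equilibrium price 1300, so it binds.
At P = 1253: Qd = 3050 - 2·1253 = 544 and Qs = 5·1253 - 6050 = 215.
Consumer surplus without the control is ½ · (1525 - 1300) · 450 = 50625.
With the ceiling, 215 units are sold at 1253 (assume they go to the highest-value buyers). The demand price at Q = 215 is 1417.5, so CS = ½ · [(1525 - 1253) + (1417.5 - 1253)] · 215 = 46923.75.
Change in consumer surplus = 46923.75 - 50625 = -3701.25.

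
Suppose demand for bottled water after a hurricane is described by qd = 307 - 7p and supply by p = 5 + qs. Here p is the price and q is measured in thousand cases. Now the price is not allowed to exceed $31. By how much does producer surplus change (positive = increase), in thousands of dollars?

-240

Rearranging supply gives qs = p - 5. Setting quantity demanded equal to quantity supplied, 307 - 7p = p - 5, gives p* = 39 and q* = 34.
The ceiling of 31 is below the equilibrium price 39, so it binds.
At p = 31: qd = 307 - 7·31 = 90 and qs = 31 - 5 = 26.
Producer surplus without the control is ½ · (39 - 5) · 34 = 578.
With the ceiling, producers sell 26 units at 31, so PS = ½ · (31 - 5) · 26 = 338.
Change in producer surplus = 338 - 578 = -240.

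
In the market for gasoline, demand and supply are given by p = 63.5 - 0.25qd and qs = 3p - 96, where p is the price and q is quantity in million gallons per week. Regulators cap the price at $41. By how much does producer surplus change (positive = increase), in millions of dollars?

-364.5

Rearranging demand gives qd = 254 - 4p. Setting quantity demanded equal to quantity supplied, 254 - 4p = 3p - 96, gives p* = 50 and q* = 54.
Since 41 < 50, the ceiling is binding.
At p = 41: qd = 254 - 4·41 = 90 and qs = 3·41 - 96 = 27.
Producer surplus without the control is ½ · (50 - 32) · 54 = 486.
With the ceiling, producers sell 27 units at 41, so PS = ½ · (41 - 32) · 27 = 121.5.
Change in producer surplus = 121.5 - 486 = -364.5.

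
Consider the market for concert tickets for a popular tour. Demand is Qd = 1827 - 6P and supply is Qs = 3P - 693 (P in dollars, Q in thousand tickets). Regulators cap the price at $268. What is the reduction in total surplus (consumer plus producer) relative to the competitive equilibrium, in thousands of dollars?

Setting quantity demanded equal to quantity supplied, 1827 - 6P = 3P - 693, gives P* = 280 and Q* = 147.
The ceiling of 268 is below the equilibrium price 280, so it binds.
At P = 268: Qd = 1827 - 6·268 = 219 and Qs = 3·268 - 693 = 111.
Quantity traded falls to 111. At Q = 111 the demand price is (1827 - 111)/6 = 286 and the supply price is (693 + 111)/3 = 268.
Deadweight loss = ½ · (286 - 268) · (147 - 111) = ½ · 18 · 36 = 324.

324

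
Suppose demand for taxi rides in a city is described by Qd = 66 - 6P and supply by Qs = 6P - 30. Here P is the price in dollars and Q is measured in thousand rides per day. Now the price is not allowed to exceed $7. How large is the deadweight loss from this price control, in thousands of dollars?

In a free market, 66 - 6P = 6P - 30 gives the equilibrium P* = 8, Q* = 18.
The ceiling of 7 is below the equilibrium price 8, so it binds.
At P = 7: Qd = 66 - 6·7 = 24 and Qs = 6·7 - 30 = 12.
Quantity traded falls to 12. At Q = 12 the demand price is (66 - 12)/6 = 9 and the supply price is (30 + 12)/6 = 7.
Deadweight loss = ½ · (9 - 7) · (18 - 12) = ½ · 2 · 6 = 6.

6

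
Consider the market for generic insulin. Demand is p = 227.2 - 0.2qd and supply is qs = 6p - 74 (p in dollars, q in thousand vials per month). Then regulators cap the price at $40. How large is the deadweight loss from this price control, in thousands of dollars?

Rearranging demand gives qd = 1136 - 5p. Without the control the market clears where 1136 - 5p = 6p - 74, i.e. p* = 110 and q* = 586.
The ceiling of 40 is below the equilibrium price 110, so it binds.
At p = 40: qd = 1136 - 5·40 = 936 and qs = 6·40 - 74 = 166.
Quantity traded falls to 166. At q = 166 the demand price is (1136 - 166)/5 = 194 and the supply price is (74 + 166)/6 = 40.
Deadweight loss = ½ · (194 - 40) · (586 - 166) = ½ · 154 · 420 = 32340.

32340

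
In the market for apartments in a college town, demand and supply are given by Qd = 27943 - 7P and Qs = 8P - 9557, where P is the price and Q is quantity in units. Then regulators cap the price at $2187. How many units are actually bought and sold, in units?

7939

Setting quantity demanded equal to quantity supplied, 27943 - 7P = 8P - 9557, gives P* = 2500 and Q* = 10443.
Because the ceiling (2187) lies below the market-clearing price, it is binding.
At P = 2187: Qd = 27943 - 7·2187 = 12634 and Qs = 8·2187 - 9557 = 7939.
The quantity actually transacted is the short side, supply: 7939.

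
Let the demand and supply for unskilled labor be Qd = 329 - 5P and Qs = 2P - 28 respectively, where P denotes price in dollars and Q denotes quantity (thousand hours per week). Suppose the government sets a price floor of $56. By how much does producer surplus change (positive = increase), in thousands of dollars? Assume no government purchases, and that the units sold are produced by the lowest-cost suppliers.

Setting quantity demanded equal to quantity supplied, 329 - 5P = 2P - 28, gives P* = 51 and Q* = 74.
Since 56 > 51, the floor is binding.
At P = 56: Qd = 329 - 5·56 = 49 and Qs = 2·56 - 28 = 84.
Producer surplus without the control is ½ · (51 - 14) · 74 = 1369.
With the floor, 49 units are sold at 56. The supply price at Q = 49 is 38.5, so PS = ½ · [(56 - 14) + (56 - 38.5)] · 49 = 1457.75.
Change in producer surplus = 1457.75 - 1369 = 88.75.

88.75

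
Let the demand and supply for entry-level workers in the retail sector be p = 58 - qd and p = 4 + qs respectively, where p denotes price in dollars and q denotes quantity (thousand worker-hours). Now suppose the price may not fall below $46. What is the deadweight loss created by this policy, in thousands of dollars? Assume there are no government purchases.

Rearranging demand gives qd = 58 - p; rearranging supply gives qs = p - 4. Without the control the market clears where 58 - p = p - 4, i.e. p* = 31 and q* = 27.
Because the floor (46) lies above the market-clearing price, it is binding.
At p = 46: qd = 58 - 46 = 12 and qs = 46 - 4 = 42.
Quantity traded falls to 12. At q = 12 the demand price is 58 - 12 = 46 and the supply price is 4 + 12 = 16.
Deadweight loss = ½ · (46 - 16) · (27 - 12) = ½ · 30 · 15 = 225.

225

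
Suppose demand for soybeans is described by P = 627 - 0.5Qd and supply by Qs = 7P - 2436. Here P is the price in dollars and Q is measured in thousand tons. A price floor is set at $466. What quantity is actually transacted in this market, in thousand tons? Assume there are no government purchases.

Rearranging demand gives Qd = 1254 - 2P. Without the control the market clears where 1254 - 2P = 7P - 2436, i.e. P* = 410 and Q* = 434.
Since 466 > 410, the floor is binding.
At P = 466: Qd = 1254 - 2·466 = 322 and Qs = 7·466 - 2436 = 826.
The quantity actually transacted is the short side, demand: 322.

322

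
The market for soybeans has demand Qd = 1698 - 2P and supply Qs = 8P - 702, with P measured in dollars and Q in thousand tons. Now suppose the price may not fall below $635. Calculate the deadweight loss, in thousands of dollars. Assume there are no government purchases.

Without the control the market clears where 1698 - 2P = 8P - 702, i.e. P* = 240 and Q* = 1218.
Because the floor (635) lies above the market-clearing price, it is binding.
At P = 635: Qd = 1698 - 2·635 = 428 and Qs = 8·635 - 702 = 4378.
Quantity traded falls to 428. At Q = 428 the demand price is (1698 - 428)/2 = 635 and the supply price is (702 + 428)/8 = 141.25.
Deadweight loss = ½ · (635 - 141.25) · (1218 - 428) = ½ · 493.75 · 790 = 195031.25.

195031.25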